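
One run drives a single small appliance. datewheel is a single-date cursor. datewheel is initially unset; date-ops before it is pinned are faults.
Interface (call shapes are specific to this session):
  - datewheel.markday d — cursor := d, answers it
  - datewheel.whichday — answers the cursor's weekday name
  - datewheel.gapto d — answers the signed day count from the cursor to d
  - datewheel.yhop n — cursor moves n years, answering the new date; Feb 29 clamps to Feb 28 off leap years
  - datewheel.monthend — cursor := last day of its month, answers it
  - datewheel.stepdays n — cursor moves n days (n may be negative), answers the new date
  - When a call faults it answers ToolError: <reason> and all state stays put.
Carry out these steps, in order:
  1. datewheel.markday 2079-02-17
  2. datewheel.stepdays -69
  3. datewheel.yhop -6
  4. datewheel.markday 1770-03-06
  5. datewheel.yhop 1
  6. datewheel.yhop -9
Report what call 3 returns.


Answer: 2072-12-10

Derivation:
I run datewheel.markday using 2079-02-17: 2079-02-17.
Then datewheel.stepdays using -69: 2078-12-10.
Next I call datewheel.yhop using -6, and see 2072-12-10.
Next I call datewheel.markday using 1770-03-06: 1770-03-06.
I use datewheel.yhop using 1, and observe 1771-03-06.
I run datewheel.yhop using -9, — result: 1762-03-06.


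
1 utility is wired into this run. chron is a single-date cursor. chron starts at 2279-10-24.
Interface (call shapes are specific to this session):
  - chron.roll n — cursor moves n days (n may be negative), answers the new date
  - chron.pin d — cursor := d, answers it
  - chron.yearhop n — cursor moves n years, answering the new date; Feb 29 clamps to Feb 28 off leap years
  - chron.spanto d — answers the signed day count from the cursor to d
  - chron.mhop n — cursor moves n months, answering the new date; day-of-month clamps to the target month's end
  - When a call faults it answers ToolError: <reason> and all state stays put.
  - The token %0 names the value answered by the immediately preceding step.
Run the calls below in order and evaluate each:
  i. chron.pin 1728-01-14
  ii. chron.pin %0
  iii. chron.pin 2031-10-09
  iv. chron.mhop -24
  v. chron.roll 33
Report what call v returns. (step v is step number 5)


Answer: 2029-11-11

Derivation:
;; pin(d→1728-01-14) ~> 1728-01-14
;; pin(d→%0) ~> 1728-01-14
;; pin(d→2031-10-09) ~> 2031-10-09
;; mhop(n→-24) ~> 2029-10-09
;; roll(n→33) ~> 2029-11-11


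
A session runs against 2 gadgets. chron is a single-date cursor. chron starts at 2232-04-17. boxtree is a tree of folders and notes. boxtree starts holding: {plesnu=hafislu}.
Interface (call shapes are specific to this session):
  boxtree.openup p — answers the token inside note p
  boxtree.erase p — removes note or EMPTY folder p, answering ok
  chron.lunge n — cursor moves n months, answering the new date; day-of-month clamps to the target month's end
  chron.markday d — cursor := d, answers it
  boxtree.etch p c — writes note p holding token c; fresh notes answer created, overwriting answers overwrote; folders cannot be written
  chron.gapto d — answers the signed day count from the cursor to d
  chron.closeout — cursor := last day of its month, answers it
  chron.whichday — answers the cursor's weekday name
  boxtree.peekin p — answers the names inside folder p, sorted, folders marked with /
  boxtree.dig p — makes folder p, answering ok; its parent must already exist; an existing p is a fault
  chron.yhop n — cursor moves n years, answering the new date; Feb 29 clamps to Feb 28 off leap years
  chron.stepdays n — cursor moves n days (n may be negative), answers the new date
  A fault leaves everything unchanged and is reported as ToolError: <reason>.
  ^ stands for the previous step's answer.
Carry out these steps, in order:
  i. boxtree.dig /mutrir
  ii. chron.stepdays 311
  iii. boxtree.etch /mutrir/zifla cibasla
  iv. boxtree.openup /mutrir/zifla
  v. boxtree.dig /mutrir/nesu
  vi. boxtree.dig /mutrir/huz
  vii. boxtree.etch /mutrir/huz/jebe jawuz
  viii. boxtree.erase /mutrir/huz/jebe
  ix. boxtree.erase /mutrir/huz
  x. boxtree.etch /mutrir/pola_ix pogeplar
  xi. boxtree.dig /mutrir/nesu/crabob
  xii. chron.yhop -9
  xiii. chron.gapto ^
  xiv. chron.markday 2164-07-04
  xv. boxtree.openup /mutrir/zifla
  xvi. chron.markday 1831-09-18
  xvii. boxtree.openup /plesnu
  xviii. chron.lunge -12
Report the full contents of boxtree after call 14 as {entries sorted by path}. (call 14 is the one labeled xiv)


[in] boxtree.dig p→/mutrir
  ok
[in] chron.stepdays n→311
  2233-02-22
[in] boxtree.etch p→/mutrir/zifla c→cibasla
  created
[in] boxtree.openup p→/mutrir/zifla
  cibasla
[in] boxtree.dig p→/mutrir/nesu
  ok
[in] boxtree.dig p→/mutrir/huz
  ok
[in] boxtree.etch p→/mutrir/huz/jebe c→jawuz
  created
[in] boxtree.erase p→/mutrir/huz/jebe
  ok
[in] boxtree.erase p→/mutrir/huz
  ok
[in] boxtree.etch p→/mutrir/pola_ix c→pogeplar
  created
[in] boxtree.dig p→/mutrir/nesu/crabob
  ok
[in] chron.yhop n→-9
  2224-02-22
[in] chron.gapto d→^
  0
[in] chron.markday d→2164-07-04
  2164-07-04
[in] boxtree.openup p→/mutrir/zifla
  cibasla
[in] chron.markday d→1831-09-18
  1831-09-18
[in] boxtree.openup p→/plesnu
  hafislu
[in] chron.lunge n→-12
  1830-09-18

Answer: {mutrir/, mutrir/nesu/, mutrir/nesu/crabob/, mutrir/pola_ix=pogeplar, mutrir/zifla=cibasla, plesnu=hafislu}


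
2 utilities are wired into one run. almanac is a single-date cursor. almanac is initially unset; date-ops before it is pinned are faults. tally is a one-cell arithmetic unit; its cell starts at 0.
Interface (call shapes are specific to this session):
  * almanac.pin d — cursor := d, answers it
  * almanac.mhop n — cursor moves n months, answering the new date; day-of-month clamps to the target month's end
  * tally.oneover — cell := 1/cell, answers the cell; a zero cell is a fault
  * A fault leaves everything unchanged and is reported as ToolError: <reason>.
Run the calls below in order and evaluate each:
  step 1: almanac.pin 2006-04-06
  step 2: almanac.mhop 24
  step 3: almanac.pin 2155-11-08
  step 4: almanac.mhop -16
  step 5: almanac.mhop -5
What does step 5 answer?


-> pin(d→2006-04-06)
<- 2006-04-06
-> mhop(n→24)
<- 2008-04-06
-> pin(d→2155-11-08)
<- 2155-11-08
-> mhop(n→-16)
<- 2154-07-08
-> mhop(n→-5)
<- 2154-02-08

Answer: 2154-02-08


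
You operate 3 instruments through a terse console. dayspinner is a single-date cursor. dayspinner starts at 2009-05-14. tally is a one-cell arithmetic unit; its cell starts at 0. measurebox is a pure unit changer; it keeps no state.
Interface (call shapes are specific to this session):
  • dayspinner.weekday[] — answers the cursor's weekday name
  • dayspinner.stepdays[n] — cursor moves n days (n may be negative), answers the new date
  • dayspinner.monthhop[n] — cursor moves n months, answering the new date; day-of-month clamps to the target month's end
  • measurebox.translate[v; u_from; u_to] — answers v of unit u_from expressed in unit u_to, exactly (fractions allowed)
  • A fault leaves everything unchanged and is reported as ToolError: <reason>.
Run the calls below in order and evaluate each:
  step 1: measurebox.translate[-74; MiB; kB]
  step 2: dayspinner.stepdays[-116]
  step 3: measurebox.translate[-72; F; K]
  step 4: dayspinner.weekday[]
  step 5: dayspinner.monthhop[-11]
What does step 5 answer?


-> measurebox.translate(v: -74, u_from: MiB, u_to: kB)
<- -9699328/125
-> dayspinner.stepdays(n: -116)
<- 2009-01-18
-> measurebox.translate(v: -72, u_from: F, u_to: K)
<- 38767/180
-> dayspinner.weekday()
<- Sunday
-> dayspinner.monthhop(n: -11)
<- 2008-02-18

Answer: 2008-02-18


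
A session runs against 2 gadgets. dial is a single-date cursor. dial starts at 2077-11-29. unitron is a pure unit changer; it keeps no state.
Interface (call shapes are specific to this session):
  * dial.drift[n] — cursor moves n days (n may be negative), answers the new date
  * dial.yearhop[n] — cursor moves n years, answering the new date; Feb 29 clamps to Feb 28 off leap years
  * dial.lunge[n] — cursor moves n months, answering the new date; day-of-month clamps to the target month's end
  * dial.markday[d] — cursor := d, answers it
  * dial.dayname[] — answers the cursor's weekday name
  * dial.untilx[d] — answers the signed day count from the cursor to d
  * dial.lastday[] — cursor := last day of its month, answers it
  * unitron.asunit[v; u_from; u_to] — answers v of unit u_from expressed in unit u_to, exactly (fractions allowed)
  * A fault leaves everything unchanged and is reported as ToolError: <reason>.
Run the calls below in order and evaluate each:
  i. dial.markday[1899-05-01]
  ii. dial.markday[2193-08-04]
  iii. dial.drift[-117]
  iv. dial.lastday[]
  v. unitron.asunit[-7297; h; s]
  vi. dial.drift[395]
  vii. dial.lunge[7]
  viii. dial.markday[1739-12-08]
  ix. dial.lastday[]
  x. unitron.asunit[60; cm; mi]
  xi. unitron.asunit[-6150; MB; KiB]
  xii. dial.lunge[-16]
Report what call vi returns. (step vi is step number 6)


Answer: 2194-05-30

Derivation:
·→ dial.markday(1899-05-01)
·← 1899-05-01
·→ dial.markday(2193-08-04)
·← 2193-08-04
·→ dial.drift(-117)
·← 2193-04-09
·→ dial.lastday()
·← 2193-04-30
·→ unitron.asunit(-7297, h, s)
·← -26269200
·→ dial.drift(395)
·← 2194-05-30
·→ dial.lunge(7)
·← 2194-12-30
·→ dial.markday(1739-12-08)
·← 1739-12-08
·→ dial.lastday()
·← 1739-12-31
·→ unitron.asunit(60, cm, mi)
·← 25/67056
·→ unitron.asunit(-6150, MB, KiB)
·← -48046875/8
·→ dial.lunge(-16)
·← 1738-08-31


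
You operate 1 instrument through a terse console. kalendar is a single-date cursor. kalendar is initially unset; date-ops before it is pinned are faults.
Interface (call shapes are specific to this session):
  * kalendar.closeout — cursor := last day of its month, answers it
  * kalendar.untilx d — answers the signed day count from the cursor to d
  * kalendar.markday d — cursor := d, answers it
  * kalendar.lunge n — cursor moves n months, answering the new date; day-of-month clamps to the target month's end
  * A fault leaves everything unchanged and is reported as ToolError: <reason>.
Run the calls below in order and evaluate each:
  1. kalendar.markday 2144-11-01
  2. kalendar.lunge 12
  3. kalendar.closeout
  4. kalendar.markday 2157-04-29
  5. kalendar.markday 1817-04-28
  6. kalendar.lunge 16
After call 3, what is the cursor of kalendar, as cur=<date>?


$ kalendar.markday d→2144-11-01
  2144-11-01
$ kalendar.lunge n→12
  2145-11-01
$ kalendar.closeout
  2145-11-30
$ kalendar.markday d→2157-04-29
  2157-04-29
$ kalendar.markday d→1817-04-28
  1817-04-28
$ kalendar.lunge n→16
  1818-08-28

Answer: cur=2145-11-30


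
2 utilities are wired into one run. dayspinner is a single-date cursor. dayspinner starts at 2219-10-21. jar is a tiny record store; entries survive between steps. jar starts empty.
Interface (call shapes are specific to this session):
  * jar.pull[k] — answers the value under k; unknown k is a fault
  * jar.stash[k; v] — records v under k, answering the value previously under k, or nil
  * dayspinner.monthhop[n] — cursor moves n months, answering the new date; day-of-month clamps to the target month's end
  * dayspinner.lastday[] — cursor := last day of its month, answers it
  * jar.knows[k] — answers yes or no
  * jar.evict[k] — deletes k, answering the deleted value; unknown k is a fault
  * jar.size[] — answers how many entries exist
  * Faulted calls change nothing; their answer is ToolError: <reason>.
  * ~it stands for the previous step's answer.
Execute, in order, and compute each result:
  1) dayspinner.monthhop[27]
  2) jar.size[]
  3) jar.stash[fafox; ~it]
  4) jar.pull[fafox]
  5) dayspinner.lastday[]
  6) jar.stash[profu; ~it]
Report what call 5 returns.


Do: dayspinner.monthhop[n→27]
See: 2222-01-21
Do: jar.size[]
See: 0
Do: jar.stash[k→fafox; v→~it]
See: nil
Do: jar.pull[k→fafox]
See: 0
Do: dayspinner.lastday[]
See: 2222-01-31
Do: jar.stash[k→profu; v→~it]
See: nil

Answer: 2222-01-31


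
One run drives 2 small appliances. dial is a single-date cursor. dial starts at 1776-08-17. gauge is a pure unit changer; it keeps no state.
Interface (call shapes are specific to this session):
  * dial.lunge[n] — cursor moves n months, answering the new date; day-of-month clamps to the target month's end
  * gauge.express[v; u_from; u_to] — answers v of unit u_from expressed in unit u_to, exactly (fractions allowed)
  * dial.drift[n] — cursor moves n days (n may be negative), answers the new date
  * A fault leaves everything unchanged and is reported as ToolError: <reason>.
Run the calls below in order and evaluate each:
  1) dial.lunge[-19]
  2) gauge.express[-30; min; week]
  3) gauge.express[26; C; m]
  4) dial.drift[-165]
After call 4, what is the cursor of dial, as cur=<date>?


% lunge(n→-19) ~> 1775-01-17
% express(v→-30, u_from→min, u_to→week) ~> -1/336
% express(v→26, u_from→C, u_to→m) ~> ToolError: incompatible units
% drift(n→-165) ~> 1774-08-05

Answer: cur=1774-08-05


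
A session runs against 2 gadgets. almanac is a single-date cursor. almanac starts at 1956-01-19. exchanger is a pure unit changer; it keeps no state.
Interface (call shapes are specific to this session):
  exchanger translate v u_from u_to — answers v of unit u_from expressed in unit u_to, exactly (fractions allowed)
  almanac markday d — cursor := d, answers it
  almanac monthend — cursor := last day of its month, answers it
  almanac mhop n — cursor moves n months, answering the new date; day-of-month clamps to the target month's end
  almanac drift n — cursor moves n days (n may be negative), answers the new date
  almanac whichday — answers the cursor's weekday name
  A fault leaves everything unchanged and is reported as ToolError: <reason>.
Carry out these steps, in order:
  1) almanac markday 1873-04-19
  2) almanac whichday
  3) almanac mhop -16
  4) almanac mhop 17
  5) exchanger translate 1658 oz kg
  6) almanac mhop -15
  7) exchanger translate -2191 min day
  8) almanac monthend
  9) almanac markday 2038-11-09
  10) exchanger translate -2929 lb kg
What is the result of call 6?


Answer: 1872-02-19

Derivation:
>> almanac markday(1873-04-19)
<< 1873-04-19
>> almanac whichday()
<< Saturday
>> almanac mhop(-16)
<< 1871-12-19
>> almanac mhop(17)
<< 1873-05-19
>> exchanger translate(1658, oz, kg)
<< 37602807473/800000000
>> almanac mhop(-15)
<< 1872-02-19
>> exchanger translate(-2191, min, day)
<< -2191/1440
>> almanac monthend()
<< 1872-02-29
>> almanac markday(2038-11-09)
<< 2038-11-09
>> exchanger translate(-2929, lb, kg)
<< -132857205173/100000000


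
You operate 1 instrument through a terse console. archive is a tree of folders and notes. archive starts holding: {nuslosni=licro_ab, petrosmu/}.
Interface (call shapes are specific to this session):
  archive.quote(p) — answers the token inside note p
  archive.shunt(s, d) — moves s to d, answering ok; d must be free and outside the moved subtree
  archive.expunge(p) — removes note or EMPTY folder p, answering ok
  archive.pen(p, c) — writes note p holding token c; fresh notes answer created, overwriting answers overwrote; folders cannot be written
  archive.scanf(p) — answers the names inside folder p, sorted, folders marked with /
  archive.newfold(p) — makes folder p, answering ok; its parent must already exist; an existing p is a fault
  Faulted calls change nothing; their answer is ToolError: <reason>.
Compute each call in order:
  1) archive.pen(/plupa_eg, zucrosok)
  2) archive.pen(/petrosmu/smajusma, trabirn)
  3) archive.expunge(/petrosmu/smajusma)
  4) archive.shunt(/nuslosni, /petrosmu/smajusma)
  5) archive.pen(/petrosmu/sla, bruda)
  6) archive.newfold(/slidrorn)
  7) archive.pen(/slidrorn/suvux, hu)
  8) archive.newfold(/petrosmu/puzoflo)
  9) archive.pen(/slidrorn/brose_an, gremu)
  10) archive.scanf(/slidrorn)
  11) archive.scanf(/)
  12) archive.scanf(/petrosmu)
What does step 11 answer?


Do: archive.pen[p: /plupa_eg; c: zucrosok]
See: created
Do: archive.pen[p: /petrosmu/smajusma; c: trabirn]
See: created
Do: archive.expunge[p: /petrosmu/smajusma]
See: ok
Do: archive.shunt[s: /nuslosni; d: /petrosmu/smajusma]
See: ok
Do: archive.pen[p: /petrosmu/sla; c: bruda]
See: created
Do: archive.newfold[p: /slidrorn]
See: ok
Do: archive.pen[p: /slidrorn/suvux; c: hu]
See: created
Do: archive.newfold[p: /petrosmu/puzoflo]
See: ok
Do: archive.pen[p: /slidrorn/brose_an; c: gremu]
See: created
Do: archive.scanf[p: /slidrorn]
See: [brose_an, suvux]
Do: archive.scanf[p: /]
See: [petrosmu/, plupa_eg, slidrorn/]
Do: archive.scanf[p: /petrosmu]
See: [puzoflo/, sla, smajusma]

Answer: [petrosmu/, plupa_eg, slidrorn/]


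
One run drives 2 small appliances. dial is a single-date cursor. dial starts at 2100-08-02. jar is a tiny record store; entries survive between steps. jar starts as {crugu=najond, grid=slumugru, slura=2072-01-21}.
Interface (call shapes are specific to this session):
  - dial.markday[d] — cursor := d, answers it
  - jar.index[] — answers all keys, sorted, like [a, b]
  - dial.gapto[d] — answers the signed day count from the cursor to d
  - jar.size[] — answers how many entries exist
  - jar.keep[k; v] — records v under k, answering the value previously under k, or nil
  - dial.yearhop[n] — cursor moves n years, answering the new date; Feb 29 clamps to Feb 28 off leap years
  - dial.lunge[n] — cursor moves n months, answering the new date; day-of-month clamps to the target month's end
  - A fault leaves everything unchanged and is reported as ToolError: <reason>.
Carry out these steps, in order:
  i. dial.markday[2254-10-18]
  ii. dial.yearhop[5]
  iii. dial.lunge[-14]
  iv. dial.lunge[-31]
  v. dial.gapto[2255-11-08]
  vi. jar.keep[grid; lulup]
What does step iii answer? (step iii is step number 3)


I use dial.markday using d: 2254-10-18, — result: 2254-10-18.
I run dial.yearhop using n: 5, and see 2259-10-18.
Then dial.lunge using n: -14, and get 2258-08-18.
I use dial.lunge using n: -31, and observe 2256-01-18.
I call dial.gapto using d: 2255-11-08, — result: -71.
I run jar.keep using k: grid, v: lulup, and see slumugru.

Answer: 2258-08-18


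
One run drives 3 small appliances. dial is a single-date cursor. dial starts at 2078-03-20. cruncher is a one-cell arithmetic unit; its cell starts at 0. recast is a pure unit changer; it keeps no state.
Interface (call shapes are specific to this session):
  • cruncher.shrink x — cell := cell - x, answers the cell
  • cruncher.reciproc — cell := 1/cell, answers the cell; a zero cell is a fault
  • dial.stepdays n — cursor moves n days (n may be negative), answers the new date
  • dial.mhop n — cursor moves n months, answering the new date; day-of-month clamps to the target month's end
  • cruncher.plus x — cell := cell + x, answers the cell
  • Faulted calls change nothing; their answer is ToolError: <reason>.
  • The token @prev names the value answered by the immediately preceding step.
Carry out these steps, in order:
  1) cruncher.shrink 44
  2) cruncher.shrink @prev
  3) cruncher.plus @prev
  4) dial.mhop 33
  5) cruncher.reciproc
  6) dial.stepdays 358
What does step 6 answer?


Step: cruncher.shrink[x→44]
Result: -44
Step: cruncher.shrink[x→@prev]
Result: 0
Step: cruncher.plus[x→@prev]
Result: 0
Step: dial.mhop[n→33]
Result: 2080-12-20
Step: cruncher.reciproc[]
Result: ToolError: reciprocal of zero
Step: dial.stepdays[n→358]
Result: 2081-12-13

Answer: 2081-12-13


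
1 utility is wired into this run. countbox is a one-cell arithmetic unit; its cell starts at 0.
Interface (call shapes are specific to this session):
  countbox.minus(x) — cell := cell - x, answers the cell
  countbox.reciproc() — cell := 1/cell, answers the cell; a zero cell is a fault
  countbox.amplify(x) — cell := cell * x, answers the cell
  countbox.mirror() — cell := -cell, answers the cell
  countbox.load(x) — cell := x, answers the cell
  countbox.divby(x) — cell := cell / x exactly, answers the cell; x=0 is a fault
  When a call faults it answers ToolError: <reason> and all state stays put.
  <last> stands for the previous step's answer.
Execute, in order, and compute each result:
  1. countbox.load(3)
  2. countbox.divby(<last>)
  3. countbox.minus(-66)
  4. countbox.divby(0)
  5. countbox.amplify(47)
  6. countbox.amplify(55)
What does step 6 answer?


Answer: 173195

Derivation:
# 1. load(x→3) ~> 3
# 2. divby(x→<last>) ~> 1
# 3. minus(x→-66) ~> 67
# 4. divby(x→0) ~> ToolError: division by zero
# 5. amplify(x→47) ~> 3149
# 6. amplify(x→55) ~> 173195


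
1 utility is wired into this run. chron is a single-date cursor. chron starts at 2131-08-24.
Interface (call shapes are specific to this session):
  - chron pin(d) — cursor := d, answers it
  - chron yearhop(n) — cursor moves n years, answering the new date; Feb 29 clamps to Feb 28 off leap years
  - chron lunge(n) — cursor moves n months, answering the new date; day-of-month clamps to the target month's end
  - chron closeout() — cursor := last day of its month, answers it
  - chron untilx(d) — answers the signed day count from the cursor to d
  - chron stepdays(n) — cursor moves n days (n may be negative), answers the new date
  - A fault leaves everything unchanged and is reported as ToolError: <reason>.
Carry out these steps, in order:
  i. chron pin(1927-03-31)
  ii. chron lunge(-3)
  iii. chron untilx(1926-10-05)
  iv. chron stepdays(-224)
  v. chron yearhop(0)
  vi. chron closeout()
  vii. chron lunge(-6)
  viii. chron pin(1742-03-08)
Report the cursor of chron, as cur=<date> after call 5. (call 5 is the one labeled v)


Answer: cur=1926-05-21

Derivation:
-> chron pin(d='1927-03-31')
<- 1927-03-31
-> chron lunge(n='-3')
<- 1926-12-31
-> chron untilx(d='1926-10-05')
<- -87
-> chron stepdays(n='-224')
<- 1926-05-21
-> chron yearhop(n='0')
<- 1926-05-21
-> chron closeout()
<- 1926-05-31
-> chron lunge(n='-6')
<- 1925-11-30
-> chron pin(d='1742-03-08')
<- 1742-03-08


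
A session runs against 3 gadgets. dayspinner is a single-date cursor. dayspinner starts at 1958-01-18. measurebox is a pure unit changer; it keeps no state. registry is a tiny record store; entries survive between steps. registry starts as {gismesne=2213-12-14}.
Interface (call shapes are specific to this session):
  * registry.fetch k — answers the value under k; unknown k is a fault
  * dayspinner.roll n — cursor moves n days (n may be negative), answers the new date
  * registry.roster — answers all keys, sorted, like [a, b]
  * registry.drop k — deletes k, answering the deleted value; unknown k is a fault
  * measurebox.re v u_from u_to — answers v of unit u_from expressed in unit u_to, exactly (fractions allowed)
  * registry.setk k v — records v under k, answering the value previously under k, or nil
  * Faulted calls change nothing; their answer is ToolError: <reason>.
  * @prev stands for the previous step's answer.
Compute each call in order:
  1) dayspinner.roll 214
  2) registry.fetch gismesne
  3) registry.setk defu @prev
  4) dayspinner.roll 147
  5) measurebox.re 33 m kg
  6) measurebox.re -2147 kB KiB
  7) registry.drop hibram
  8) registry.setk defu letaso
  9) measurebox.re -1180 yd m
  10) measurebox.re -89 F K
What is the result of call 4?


# roll(214) ~> 1958-08-20
# fetch(gismesne) ~> 2213-12-14
# setk(defu, @prev) ~> nil
# roll(147) ~> 1959-01-14
# re(33, m, kg) ~> ToolError: incompatible units
# re(-2147, kB, KiB) ~> -268375/128
# drop(hibram) ~> ToolError: no such key hibram
# setk(defu, letaso) ~> 2213-12-14
# re(-1180, yd, m) ~> -134874/125
# re(-89, F, K) ~> 37067/180

Answer: 1959-01-14


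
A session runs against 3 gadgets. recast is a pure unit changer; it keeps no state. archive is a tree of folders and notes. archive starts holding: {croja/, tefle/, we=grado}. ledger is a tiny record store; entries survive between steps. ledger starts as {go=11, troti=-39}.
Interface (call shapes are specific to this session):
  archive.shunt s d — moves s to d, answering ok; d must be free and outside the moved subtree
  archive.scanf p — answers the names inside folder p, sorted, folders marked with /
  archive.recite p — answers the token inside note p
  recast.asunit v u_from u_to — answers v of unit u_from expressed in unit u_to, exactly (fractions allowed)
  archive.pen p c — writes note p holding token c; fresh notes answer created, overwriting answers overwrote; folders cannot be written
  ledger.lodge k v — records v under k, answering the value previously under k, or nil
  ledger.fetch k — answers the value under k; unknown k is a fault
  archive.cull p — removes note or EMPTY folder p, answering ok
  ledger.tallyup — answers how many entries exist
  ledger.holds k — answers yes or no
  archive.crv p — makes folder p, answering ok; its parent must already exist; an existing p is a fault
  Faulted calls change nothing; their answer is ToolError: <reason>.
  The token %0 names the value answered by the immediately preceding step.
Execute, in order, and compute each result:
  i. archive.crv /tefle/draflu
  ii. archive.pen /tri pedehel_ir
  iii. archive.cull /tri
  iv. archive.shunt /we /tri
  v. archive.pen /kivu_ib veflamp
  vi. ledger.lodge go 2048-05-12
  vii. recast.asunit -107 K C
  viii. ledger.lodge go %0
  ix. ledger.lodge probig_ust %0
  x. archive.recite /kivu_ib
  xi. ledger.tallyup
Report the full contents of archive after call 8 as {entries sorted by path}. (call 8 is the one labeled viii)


> archive.crv p=/tefle/draflu
  ok
> archive.pen p=/tri c=pedehel_ir
  created
> archive.cull p=/tri
  ok
> archive.shunt s=/we d=/tri
  ok
> archive.pen p=/kivu_ib c=veflamp
  created
> ledger.lodge k=go v=2048-05-12
  11
> recast.asunit v=-107 u_from=K u_to=C
  -7603/20
> ledger.lodge k=go v=%0
  2048-05-12
> ledger.lodge k=probig_ust v=%0
  nil
> archive.recite p=/kivu_ib
  veflamp
> ledger.tallyup
  3

Answer: {croja/, kivu_ib=veflamp, tefle/, tefle/draflu/, tri=grado}


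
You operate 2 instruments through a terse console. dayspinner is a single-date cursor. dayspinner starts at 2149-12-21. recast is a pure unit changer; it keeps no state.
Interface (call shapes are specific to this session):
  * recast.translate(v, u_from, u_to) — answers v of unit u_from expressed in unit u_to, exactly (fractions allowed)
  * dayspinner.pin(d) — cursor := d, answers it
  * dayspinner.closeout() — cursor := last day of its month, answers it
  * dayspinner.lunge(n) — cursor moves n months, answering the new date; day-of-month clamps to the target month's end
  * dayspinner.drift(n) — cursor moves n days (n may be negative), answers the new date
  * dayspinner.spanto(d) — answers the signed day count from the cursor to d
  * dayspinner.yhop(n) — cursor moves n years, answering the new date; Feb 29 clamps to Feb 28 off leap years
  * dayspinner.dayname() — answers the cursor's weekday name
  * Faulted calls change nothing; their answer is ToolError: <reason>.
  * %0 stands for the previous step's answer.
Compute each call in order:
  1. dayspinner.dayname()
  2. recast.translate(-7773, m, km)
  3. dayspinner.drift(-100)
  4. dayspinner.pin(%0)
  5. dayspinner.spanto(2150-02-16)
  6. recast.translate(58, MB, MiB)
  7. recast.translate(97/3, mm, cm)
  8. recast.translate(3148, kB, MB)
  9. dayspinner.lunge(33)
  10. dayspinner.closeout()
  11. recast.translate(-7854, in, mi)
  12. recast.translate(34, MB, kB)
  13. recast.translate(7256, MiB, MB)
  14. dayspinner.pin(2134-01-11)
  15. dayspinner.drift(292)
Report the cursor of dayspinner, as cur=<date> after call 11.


-- dayname() : Sunday
-- translate(v: -7773, u_from: m, u_to: km) : -7773/1000
-- drift(n: -100) : 2149-09-12
-- pin(d: %0) : 2149-09-12
-- spanto(d: 2150-02-16) : 157
-- translate(v: 58, u_from: MB, u_to: MiB) : 453125/8192
-- translate(v: 97/3, u_from: mm, u_to: cm) : 97/30
-- translate(v: 3148, u_from: kB, u_to: MB) : 787/250
-- lunge(n: 33) : 2152-06-12
-- closeout() : 2152-06-30
-- translate(v: -7854, u_from: in, u_to: mi) : -119/960
-- translate(v: 34, u_from: MB, u_to: kB) : 34000
-- translate(v: 7256, u_from: MiB, u_to: MB) : 118882304/15625
-- pin(d: 2134-01-11) : 2134-01-11
-- drift(n: 292) : 2134-10-30

Answer: cur=2152-06-30


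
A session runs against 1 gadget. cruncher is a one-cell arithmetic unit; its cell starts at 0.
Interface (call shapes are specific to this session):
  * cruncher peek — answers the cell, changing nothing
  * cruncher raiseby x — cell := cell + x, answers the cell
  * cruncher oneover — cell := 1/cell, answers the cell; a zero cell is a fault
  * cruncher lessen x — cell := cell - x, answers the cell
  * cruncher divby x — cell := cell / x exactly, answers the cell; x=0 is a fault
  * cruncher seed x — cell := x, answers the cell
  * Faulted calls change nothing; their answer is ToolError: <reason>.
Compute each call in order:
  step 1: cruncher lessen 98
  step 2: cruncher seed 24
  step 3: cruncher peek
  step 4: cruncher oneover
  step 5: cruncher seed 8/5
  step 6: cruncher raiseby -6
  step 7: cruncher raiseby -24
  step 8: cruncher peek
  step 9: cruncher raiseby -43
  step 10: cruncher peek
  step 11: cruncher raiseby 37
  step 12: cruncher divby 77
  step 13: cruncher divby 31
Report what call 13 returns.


Now I run cruncher lessen using x→98, → -98.
Next I call cruncher seed using x→24, giving 24.
I run cruncher peek, → 24.
I use cruncher oneover, and get 1/24.
Invoking cruncher seed using x→8/5, — result: 8/5.
Calling cruncher raiseby using x→-6, which returns -22/5.
Then cruncher raiseby using x→-24, giving -142/5.
Then cruncher peek, yielding -142/5.
I invoke cruncher raiseby using x→-43, and observe -357/5.
I run cruncher peek(), which returns -357/5.
I call cruncher raiseby using x→37, and get -172/5.
Calling cruncher divby using x→77: -172/385.
Invoking cruncher divby using x→31, and get -172/11935.

Answer: -172/11935


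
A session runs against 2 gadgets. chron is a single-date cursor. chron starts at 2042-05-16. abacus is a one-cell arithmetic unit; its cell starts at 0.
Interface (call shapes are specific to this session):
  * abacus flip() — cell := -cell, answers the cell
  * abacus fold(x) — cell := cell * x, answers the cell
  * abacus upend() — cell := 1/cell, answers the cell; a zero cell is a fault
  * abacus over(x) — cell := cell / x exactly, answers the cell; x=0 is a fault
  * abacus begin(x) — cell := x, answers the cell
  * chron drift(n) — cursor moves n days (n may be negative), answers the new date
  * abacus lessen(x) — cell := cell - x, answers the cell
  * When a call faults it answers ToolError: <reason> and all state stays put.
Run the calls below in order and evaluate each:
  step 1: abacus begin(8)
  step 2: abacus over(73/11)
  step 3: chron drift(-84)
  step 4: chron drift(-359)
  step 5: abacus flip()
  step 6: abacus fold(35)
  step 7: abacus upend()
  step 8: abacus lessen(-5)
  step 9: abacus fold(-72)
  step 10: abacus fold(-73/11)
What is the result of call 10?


==> abacus begin(8)
<== 8
==> abacus over(73/11)
<== 88/73
==> chron drift(-84)
<== 2042-02-21
==> chron drift(-359)
<== 2041-02-27
==> abacus flip()
<== -88/73
==> abacus fold(35)
<== -3080/73
==> abacus upend()
<== -73/3080
==> abacus lessen(-5)
<== 15327/3080
==> abacus fold(-72)
<== -137943/385
==> abacus fold(-73/11)
<== 10069839/4235

Answer: 10069839/4235


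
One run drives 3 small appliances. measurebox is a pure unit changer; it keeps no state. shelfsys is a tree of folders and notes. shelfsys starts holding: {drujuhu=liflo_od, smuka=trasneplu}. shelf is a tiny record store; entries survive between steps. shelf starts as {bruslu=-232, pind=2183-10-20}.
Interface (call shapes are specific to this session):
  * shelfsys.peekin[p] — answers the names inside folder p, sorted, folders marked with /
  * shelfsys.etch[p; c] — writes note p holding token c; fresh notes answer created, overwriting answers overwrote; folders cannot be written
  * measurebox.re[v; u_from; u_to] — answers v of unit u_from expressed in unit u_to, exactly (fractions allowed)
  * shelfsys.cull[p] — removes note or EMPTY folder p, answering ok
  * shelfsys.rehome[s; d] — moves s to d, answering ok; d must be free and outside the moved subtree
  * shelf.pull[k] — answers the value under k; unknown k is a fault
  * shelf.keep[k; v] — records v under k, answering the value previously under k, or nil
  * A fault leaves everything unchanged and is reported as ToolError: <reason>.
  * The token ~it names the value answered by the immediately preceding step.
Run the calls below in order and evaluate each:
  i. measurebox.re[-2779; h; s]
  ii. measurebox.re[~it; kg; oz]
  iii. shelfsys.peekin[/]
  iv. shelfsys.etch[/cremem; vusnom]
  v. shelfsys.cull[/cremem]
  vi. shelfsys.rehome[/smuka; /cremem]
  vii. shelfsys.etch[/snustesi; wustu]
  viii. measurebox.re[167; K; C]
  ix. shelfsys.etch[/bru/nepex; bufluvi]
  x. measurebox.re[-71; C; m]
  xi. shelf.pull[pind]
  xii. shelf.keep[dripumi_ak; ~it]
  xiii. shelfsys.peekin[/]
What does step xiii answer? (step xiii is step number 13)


$ measurebox.re v='-2779' u_from='h' u_to='s'
[out] -10004400
$ measurebox.re v='~it' u_from='kg' u_to='oz'
[out] -2286720000000000/6479891
$ shelfsys.peekin p='/'
[out] [drujuhu, smuka]
$ shelfsys.etch p='/cremem' c='vusnom'
[out] created
$ shelfsys.cull p='/cremem'
[out] ok
$ shelfsys.rehome s='/smuka' d='/cremem'
[out] ok
$ shelfsys.etch p='/snustesi' c='wustu'
[out] created
$ measurebox.re v='167' u_from='K' u_to='C'
[out] -2123/20
$ shelfsys.etch p='/bru/nepex' c='bufluvi'
[out] ToolError: no parent
$ measurebox.re v='-71' u_from='C' u_to='m'
[out] ToolError: incompatible units
$ shelf.pull k='pind'
[out] 2183-10-20
$ shelf.keep k='dripumi_ak' v='~it'
[out] nil
$ shelfsys.peekin p='/'
[out] [cremem, drujuhu, snustesi]

Answer: [cremem, drujuhu, snustesi]


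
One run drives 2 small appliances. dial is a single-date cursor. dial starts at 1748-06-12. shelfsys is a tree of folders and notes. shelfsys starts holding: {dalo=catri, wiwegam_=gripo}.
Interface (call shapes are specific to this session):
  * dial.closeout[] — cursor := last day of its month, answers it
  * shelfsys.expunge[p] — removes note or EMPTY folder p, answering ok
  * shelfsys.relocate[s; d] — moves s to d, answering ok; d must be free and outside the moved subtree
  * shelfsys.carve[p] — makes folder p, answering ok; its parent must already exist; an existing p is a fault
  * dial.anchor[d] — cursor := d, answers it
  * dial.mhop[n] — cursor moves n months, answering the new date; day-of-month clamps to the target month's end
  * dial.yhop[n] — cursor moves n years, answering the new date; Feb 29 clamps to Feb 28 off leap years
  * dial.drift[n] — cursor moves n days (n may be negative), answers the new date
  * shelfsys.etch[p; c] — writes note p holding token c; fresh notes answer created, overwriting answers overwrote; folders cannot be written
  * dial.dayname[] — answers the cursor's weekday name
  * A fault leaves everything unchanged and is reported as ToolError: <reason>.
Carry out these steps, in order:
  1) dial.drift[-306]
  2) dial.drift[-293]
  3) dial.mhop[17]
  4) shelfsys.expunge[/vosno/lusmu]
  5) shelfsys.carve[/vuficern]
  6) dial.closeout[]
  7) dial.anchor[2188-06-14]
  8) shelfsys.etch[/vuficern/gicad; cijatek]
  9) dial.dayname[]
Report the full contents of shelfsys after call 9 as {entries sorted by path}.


% drift n: -306
= 1747-08-11
% drift n: -293
= 1746-10-22
% mhop n: 17
= 1748-03-22
% expunge p: /vosno/lusmu
= ToolError: not found
% carve p: /vuficern
= ok
% closeout
= 1748-03-31
% anchor d: 2188-06-14
= 2188-06-14
% etch p: /vuficern/gicad c: cijatek
= created
% dayname
= Saturday

Answer: {dalo=catri, vuficern/, vuficern/gicad=cijatek, wiwegam_=gripo}


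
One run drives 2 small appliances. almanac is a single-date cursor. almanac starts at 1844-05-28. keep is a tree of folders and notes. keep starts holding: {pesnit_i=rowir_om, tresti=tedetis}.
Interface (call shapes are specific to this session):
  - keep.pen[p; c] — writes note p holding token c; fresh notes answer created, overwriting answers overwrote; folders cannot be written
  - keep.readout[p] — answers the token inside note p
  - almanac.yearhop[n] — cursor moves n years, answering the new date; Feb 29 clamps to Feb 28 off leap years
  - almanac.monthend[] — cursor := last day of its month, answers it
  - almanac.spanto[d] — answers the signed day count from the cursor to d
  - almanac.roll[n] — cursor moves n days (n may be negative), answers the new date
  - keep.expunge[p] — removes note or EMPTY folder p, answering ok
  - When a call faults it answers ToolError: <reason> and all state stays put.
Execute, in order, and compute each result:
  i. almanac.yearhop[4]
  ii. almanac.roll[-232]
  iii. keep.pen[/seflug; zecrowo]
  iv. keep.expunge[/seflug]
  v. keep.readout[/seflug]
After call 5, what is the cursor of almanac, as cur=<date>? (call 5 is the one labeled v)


Answer: cur=1847-10-09

Derivation:
;; almanac.yearhop(n='4') ~> 1848-05-28
;; almanac.roll(n='-232') ~> 1847-10-09
;; keep.pen(p='/seflug', c='zecrowo') ~> created
;; keep.expunge(p='/seflug') ~> ok
;; keep.readout(p='/seflug') ~> ToolError: not found


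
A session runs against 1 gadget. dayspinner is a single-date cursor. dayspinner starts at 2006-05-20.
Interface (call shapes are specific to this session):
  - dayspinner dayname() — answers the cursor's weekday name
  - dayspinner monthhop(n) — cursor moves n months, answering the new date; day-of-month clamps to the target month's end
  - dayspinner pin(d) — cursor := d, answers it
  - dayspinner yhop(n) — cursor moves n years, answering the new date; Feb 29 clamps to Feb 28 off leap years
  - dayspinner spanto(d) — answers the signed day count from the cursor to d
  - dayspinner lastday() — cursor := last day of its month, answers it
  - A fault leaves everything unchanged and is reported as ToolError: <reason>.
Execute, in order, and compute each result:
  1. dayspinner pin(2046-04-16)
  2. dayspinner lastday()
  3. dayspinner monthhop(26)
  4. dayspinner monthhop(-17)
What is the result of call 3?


Then dayspinner pin(d=2046-04-16), and observe 2046-04-16.
Then dayspinner lastday(), giving 2046-04-30.
Next I call dayspinner monthhop(n=26), and observe 2048-06-30.
I try dayspinner monthhop(n=-17), which returns 2047-01-30.

Answer: 2048-06-30


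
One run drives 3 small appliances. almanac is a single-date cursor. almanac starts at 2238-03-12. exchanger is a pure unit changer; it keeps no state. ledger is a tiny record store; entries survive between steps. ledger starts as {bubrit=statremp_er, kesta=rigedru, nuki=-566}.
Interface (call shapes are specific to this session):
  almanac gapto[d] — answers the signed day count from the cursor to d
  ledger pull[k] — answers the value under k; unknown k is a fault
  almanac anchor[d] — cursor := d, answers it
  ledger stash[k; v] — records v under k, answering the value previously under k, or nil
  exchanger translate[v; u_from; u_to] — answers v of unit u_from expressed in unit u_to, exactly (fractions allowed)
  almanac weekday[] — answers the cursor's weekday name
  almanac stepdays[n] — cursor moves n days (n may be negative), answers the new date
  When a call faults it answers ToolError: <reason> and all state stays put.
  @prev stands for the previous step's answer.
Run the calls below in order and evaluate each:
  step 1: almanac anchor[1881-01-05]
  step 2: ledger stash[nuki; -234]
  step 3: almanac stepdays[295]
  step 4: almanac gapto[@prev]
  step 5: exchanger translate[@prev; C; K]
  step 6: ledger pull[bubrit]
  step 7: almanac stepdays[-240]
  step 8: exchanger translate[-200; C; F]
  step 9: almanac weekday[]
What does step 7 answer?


Answer: 1881-03-01

Derivation:
;; 1. almanac anchor(d=1881-01-05) : 1881-01-05
;; 2. ledger stash(k=nuki, v=-234) : -566
;; 3. almanac stepdays(n=295) : 1881-10-27
;; 4. almanac gapto(d=@prev) : 0
;; 5. exchanger translate(v=@prev, u_from=C, u_to=K) : 5463/20
;; 6. ledger pull(k=bubrit) : statremp_er
;; 7. almanac stepdays(n=-240) : 1881-03-01
;; 8. exchanger translate(v=-200, u_from=C, u_to=F) : -328
;; 9. almanac weekday() : Tuesday
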